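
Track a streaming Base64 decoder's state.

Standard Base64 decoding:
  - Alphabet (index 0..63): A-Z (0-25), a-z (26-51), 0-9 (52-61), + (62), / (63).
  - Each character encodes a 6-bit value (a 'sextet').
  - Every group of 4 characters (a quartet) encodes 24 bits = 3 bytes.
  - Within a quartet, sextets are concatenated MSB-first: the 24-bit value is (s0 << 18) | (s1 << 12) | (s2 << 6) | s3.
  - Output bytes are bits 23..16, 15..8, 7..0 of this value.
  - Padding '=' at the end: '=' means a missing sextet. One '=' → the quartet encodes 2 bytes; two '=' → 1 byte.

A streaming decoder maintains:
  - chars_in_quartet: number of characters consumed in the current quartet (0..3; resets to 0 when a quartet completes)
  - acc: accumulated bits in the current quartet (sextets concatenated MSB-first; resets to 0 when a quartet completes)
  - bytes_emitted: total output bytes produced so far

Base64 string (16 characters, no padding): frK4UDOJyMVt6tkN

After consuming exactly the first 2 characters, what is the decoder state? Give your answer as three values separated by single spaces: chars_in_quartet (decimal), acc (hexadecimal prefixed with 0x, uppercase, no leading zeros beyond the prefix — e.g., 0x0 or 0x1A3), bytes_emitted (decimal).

After char 0 ('f'=31): chars_in_quartet=1 acc=0x1F bytes_emitted=0
After char 1 ('r'=43): chars_in_quartet=2 acc=0x7EB bytes_emitted=0

Answer: 2 0x7EB 0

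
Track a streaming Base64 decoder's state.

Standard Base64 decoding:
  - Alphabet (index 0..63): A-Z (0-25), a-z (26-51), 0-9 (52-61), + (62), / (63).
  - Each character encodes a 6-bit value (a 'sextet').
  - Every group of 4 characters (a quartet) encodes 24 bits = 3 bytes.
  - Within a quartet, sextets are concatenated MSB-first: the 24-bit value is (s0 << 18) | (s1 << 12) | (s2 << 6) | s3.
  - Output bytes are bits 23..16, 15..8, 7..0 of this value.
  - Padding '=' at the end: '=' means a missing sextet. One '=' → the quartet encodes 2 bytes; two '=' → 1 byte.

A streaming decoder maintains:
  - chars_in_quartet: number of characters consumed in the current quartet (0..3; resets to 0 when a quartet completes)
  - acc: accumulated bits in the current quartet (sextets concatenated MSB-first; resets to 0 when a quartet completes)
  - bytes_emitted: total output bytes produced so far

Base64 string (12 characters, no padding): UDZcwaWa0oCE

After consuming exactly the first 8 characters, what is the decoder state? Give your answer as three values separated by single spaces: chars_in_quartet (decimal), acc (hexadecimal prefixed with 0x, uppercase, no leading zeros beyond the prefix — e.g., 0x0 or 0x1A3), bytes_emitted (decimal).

After char 0 ('U'=20): chars_in_quartet=1 acc=0x14 bytes_emitted=0
After char 1 ('D'=3): chars_in_quartet=2 acc=0x503 bytes_emitted=0
After char 2 ('Z'=25): chars_in_quartet=3 acc=0x140D9 bytes_emitted=0
After char 3 ('c'=28): chars_in_quartet=4 acc=0x50365C -> emit 50 36 5C, reset; bytes_emitted=3
After char 4 ('w'=48): chars_in_quartet=1 acc=0x30 bytes_emitted=3
After char 5 ('a'=26): chars_in_quartet=2 acc=0xC1A bytes_emitted=3
After char 6 ('W'=22): chars_in_quartet=3 acc=0x30696 bytes_emitted=3
After char 7 ('a'=26): chars_in_quartet=4 acc=0xC1A59A -> emit C1 A5 9A, reset; bytes_emitted=6

Answer: 0 0x0 6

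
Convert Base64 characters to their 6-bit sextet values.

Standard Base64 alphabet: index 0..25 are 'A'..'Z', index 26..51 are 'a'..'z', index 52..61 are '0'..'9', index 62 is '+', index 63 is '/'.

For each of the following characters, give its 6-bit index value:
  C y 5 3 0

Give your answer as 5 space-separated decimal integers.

'C': A..Z range, ord('C') − ord('A') = 2
'y': a..z range, 26 + ord('y') − ord('a') = 50
'5': 0..9 range, 52 + ord('5') − ord('0') = 57
'3': 0..9 range, 52 + ord('3') − ord('0') = 55
'0': 0..9 range, 52 + ord('0') − ord('0') = 52

Answer: 2 50 57 55 52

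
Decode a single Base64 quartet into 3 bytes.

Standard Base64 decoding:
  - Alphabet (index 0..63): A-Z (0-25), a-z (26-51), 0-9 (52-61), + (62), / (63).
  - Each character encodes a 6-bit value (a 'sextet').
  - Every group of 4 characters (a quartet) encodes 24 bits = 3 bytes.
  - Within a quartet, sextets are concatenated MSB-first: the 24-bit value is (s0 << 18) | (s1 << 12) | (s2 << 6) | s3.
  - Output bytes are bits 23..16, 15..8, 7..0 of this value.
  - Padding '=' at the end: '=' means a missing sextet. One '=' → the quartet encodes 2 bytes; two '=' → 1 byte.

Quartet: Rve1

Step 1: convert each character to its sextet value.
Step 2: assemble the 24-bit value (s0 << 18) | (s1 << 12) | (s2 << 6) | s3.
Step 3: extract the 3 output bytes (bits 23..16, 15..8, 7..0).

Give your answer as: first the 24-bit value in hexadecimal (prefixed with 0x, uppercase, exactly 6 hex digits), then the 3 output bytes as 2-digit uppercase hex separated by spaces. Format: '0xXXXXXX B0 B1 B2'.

Sextets: R=17, v=47, e=30, 1=53
24-bit: (17<<18) | (47<<12) | (30<<6) | 53
      = 0x440000 | 0x02F000 | 0x000780 | 0x000035
      = 0x46F7B5
Bytes: (v>>16)&0xFF=46, (v>>8)&0xFF=F7, v&0xFF=B5

Answer: 0x46F7B5 46 F7 B5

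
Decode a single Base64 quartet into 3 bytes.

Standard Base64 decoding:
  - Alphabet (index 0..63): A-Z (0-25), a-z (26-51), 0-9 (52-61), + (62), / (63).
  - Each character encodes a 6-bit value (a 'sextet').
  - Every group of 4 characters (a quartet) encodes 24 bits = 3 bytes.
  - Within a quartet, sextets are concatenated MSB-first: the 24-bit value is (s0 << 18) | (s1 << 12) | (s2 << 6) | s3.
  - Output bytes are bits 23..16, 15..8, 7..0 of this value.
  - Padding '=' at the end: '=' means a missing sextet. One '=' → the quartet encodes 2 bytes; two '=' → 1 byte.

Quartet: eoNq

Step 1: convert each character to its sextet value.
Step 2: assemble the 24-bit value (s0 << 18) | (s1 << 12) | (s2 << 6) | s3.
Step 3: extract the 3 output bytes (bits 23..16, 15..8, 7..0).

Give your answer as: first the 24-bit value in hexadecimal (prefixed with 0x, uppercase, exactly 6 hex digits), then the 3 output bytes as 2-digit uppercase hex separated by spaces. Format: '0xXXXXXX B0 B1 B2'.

Sextets: e=30, o=40, N=13, q=42
24-bit: (30<<18) | (40<<12) | (13<<6) | 42
      = 0x780000 | 0x028000 | 0x000340 | 0x00002A
      = 0x7A836A
Bytes: (v>>16)&0xFF=7A, (v>>8)&0xFF=83, v&0xFF=6A

Answer: 0x7A836A 7A 83 6A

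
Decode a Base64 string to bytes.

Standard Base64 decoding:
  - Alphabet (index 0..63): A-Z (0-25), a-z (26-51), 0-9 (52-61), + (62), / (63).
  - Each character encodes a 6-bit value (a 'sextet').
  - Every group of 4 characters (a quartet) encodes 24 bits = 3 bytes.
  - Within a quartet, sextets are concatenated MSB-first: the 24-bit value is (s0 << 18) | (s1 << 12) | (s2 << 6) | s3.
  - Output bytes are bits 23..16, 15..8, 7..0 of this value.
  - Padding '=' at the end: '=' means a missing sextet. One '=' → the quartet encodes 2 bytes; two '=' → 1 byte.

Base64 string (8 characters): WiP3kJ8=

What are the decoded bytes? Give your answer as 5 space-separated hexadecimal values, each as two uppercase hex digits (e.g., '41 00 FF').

After char 0 ('W'=22): chars_in_quartet=1 acc=0x16 bytes_emitted=0
After char 1 ('i'=34): chars_in_quartet=2 acc=0x5A2 bytes_emitted=0
After char 2 ('P'=15): chars_in_quartet=3 acc=0x1688F bytes_emitted=0
After char 3 ('3'=55): chars_in_quartet=4 acc=0x5A23F7 -> emit 5A 23 F7, reset; bytes_emitted=3
After char 4 ('k'=36): chars_in_quartet=1 acc=0x24 bytes_emitted=3
After char 5 ('J'=9): chars_in_quartet=2 acc=0x909 bytes_emitted=3
After char 6 ('8'=60): chars_in_quartet=3 acc=0x2427C bytes_emitted=3
Padding '=': partial quartet acc=0x2427C -> emit 90 9F; bytes_emitted=5

Answer: 5A 23 F7 90 9F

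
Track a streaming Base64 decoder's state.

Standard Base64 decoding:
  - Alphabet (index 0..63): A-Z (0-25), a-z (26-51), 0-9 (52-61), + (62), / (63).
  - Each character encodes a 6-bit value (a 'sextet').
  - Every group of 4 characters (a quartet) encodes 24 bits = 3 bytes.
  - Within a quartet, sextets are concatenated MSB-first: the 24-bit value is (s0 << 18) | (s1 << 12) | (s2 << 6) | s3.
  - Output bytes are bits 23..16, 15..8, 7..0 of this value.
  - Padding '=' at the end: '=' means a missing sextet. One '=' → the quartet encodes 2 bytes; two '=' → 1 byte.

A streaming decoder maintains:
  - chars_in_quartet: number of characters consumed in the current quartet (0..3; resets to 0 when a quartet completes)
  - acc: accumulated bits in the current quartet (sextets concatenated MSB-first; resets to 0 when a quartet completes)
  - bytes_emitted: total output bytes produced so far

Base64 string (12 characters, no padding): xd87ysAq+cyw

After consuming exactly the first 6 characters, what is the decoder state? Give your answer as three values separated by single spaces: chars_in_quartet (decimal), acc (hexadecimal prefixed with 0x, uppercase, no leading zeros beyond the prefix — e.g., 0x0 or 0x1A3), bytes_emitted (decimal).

After char 0 ('x'=49): chars_in_quartet=1 acc=0x31 bytes_emitted=0
After char 1 ('d'=29): chars_in_quartet=2 acc=0xC5D bytes_emitted=0
After char 2 ('8'=60): chars_in_quartet=3 acc=0x3177C bytes_emitted=0
After char 3 ('7'=59): chars_in_quartet=4 acc=0xC5DF3B -> emit C5 DF 3B, reset; bytes_emitted=3
After char 4 ('y'=50): chars_in_quartet=1 acc=0x32 bytes_emitted=3
After char 5 ('s'=44): chars_in_quartet=2 acc=0xCAC bytes_emitted=3

Answer: 2 0xCAC 3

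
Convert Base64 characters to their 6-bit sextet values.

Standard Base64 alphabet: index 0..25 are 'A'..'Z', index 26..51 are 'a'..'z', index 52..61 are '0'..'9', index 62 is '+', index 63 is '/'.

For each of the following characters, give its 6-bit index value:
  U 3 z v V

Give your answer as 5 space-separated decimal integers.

Answer: 20 55 51 47 21

Derivation:
'U': A..Z range, ord('U') − ord('A') = 20
'3': 0..9 range, 52 + ord('3') − ord('0') = 55
'z': a..z range, 26 + ord('z') − ord('a') = 51
'v': a..z range, 26 + ord('v') − ord('a') = 47
'V': A..Z range, ord('V') − ord('A') = 21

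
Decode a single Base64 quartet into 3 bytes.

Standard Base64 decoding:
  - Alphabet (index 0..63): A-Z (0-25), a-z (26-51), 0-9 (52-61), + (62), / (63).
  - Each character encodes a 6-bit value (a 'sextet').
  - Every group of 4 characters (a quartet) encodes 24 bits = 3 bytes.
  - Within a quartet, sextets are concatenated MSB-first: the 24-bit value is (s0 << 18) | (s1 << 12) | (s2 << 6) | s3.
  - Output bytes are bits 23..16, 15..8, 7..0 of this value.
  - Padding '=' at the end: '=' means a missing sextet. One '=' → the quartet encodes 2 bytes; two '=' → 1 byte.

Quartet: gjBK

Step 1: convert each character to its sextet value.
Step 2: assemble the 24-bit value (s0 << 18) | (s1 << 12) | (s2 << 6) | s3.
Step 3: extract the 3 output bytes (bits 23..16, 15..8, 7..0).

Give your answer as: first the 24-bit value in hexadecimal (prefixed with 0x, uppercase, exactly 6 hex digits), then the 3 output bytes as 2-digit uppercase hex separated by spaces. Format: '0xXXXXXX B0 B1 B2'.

Answer: 0x82304A 82 30 4A

Derivation:
Sextets: g=32, j=35, B=1, K=10
24-bit: (32<<18) | (35<<12) | (1<<6) | 10
      = 0x800000 | 0x023000 | 0x000040 | 0x00000A
      = 0x82304A
Bytes: (v>>16)&0xFF=82, (v>>8)&0xFF=30, v&0xFF=4A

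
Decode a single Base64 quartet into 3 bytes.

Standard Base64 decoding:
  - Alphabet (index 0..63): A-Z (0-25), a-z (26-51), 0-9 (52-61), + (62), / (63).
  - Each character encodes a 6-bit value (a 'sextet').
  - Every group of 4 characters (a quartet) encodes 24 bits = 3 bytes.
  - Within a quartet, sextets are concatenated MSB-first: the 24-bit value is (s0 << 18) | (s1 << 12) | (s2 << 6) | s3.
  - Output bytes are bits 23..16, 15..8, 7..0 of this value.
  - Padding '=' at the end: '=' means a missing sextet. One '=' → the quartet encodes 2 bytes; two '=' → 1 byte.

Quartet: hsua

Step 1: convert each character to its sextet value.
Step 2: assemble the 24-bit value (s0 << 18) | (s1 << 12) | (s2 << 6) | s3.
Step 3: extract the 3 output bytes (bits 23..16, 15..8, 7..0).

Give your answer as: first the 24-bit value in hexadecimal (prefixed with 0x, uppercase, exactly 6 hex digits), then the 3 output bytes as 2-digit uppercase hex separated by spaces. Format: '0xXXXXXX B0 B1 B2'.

Sextets: h=33, s=44, u=46, a=26
24-bit: (33<<18) | (44<<12) | (46<<6) | 26
      = 0x840000 | 0x02C000 | 0x000B80 | 0x00001A
      = 0x86CB9A
Bytes: (v>>16)&0xFF=86, (v>>8)&0xFF=CB, v&0xFF=9A

Answer: 0x86CB9A 86 CB 9A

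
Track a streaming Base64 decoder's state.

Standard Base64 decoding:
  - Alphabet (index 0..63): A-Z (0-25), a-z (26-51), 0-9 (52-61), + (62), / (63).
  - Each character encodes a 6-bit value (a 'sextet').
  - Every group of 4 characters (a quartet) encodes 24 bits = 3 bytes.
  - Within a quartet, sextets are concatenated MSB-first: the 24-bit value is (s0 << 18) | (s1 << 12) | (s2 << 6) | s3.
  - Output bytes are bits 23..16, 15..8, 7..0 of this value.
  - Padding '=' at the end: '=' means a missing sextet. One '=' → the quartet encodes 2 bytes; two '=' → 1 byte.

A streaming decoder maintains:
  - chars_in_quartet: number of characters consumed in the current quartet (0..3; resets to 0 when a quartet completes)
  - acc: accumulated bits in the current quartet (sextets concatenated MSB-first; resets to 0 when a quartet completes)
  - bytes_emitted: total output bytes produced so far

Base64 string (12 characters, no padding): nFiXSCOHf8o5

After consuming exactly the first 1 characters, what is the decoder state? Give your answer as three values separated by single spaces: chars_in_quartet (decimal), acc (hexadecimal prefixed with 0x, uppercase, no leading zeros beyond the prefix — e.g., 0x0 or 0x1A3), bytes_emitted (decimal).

After char 0 ('n'=39): chars_in_quartet=1 acc=0x27 bytes_emitted=0

Answer: 1 0x27 0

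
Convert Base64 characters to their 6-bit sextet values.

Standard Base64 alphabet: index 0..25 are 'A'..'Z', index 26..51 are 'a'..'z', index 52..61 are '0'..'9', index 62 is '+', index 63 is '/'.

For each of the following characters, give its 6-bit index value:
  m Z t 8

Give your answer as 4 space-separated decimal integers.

'm': a..z range, 26 + ord('m') − ord('a') = 38
'Z': A..Z range, ord('Z') − ord('A') = 25
't': a..z range, 26 + ord('t') − ord('a') = 45
'8': 0..9 range, 52 + ord('8') − ord('0') = 60

Answer: 38 25 45 60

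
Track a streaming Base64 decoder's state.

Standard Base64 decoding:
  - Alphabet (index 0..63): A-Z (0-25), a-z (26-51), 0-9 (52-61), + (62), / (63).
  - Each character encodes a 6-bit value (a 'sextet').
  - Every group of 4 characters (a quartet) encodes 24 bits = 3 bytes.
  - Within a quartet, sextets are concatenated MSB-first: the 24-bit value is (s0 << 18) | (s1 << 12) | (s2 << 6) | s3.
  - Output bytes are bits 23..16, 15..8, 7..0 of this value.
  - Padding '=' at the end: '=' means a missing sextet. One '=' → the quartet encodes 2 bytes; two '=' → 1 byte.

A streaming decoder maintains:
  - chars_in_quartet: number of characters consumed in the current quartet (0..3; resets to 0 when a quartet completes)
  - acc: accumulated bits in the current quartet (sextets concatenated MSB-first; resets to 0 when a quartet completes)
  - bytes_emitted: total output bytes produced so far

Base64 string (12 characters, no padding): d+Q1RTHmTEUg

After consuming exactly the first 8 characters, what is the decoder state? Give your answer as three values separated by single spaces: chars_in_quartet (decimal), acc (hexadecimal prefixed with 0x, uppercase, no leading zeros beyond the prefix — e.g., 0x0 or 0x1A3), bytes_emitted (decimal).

After char 0 ('d'=29): chars_in_quartet=1 acc=0x1D bytes_emitted=0
After char 1 ('+'=62): chars_in_quartet=2 acc=0x77E bytes_emitted=0
After char 2 ('Q'=16): chars_in_quartet=3 acc=0x1DF90 bytes_emitted=0
After char 3 ('1'=53): chars_in_quartet=4 acc=0x77E435 -> emit 77 E4 35, reset; bytes_emitted=3
After char 4 ('R'=17): chars_in_quartet=1 acc=0x11 bytes_emitted=3
After char 5 ('T'=19): chars_in_quartet=2 acc=0x453 bytes_emitted=3
After char 6 ('H'=7): chars_in_quartet=3 acc=0x114C7 bytes_emitted=3
After char 7 ('m'=38): chars_in_quartet=4 acc=0x4531E6 -> emit 45 31 E6, reset; bytes_emitted=6

Answer: 0 0x0 6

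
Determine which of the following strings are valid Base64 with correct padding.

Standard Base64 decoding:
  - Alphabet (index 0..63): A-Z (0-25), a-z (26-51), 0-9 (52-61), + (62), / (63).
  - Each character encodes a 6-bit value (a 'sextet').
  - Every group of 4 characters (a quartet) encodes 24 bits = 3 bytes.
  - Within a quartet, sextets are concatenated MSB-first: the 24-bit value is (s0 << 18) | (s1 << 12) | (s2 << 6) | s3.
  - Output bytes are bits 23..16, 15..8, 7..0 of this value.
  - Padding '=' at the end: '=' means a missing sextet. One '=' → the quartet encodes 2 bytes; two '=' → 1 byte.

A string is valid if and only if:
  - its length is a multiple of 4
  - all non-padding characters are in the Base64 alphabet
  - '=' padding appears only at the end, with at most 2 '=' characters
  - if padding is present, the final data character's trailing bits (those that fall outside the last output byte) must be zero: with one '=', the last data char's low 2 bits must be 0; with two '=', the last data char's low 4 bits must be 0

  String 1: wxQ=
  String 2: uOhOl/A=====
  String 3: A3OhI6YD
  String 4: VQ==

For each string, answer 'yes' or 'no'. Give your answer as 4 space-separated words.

String 1: 'wxQ=' → valid
String 2: 'uOhOl/A=====' → invalid (5 pad chars (max 2))
String 3: 'A3OhI6YD' → valid
String 4: 'VQ==' → valid

Answer: yes no yes yes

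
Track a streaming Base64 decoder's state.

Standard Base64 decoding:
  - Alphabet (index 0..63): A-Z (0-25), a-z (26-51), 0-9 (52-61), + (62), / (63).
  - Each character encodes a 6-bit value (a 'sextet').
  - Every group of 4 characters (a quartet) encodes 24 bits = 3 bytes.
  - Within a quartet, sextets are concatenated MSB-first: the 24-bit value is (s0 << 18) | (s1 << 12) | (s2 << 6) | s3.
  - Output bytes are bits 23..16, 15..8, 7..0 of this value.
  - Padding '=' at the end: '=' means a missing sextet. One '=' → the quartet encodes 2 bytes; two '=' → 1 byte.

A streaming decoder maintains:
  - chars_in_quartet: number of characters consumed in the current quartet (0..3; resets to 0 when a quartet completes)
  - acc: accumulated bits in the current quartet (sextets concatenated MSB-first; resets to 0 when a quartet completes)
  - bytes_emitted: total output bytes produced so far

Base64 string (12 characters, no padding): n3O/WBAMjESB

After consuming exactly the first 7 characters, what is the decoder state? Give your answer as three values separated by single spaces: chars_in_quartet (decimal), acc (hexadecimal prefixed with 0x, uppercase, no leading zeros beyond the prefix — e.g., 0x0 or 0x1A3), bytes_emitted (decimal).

After char 0 ('n'=39): chars_in_quartet=1 acc=0x27 bytes_emitted=0
After char 1 ('3'=55): chars_in_quartet=2 acc=0x9F7 bytes_emitted=0
After char 2 ('O'=14): chars_in_quartet=3 acc=0x27DCE bytes_emitted=0
After char 3 ('/'=63): chars_in_quartet=4 acc=0x9F73BF -> emit 9F 73 BF, reset; bytes_emitted=3
After char 4 ('W'=22): chars_in_quartet=1 acc=0x16 bytes_emitted=3
After char 5 ('B'=1): chars_in_quartet=2 acc=0x581 bytes_emitted=3
After char 6 ('A'=0): chars_in_quartet=3 acc=0x16040 bytes_emitted=3

Answer: 3 0x16040 3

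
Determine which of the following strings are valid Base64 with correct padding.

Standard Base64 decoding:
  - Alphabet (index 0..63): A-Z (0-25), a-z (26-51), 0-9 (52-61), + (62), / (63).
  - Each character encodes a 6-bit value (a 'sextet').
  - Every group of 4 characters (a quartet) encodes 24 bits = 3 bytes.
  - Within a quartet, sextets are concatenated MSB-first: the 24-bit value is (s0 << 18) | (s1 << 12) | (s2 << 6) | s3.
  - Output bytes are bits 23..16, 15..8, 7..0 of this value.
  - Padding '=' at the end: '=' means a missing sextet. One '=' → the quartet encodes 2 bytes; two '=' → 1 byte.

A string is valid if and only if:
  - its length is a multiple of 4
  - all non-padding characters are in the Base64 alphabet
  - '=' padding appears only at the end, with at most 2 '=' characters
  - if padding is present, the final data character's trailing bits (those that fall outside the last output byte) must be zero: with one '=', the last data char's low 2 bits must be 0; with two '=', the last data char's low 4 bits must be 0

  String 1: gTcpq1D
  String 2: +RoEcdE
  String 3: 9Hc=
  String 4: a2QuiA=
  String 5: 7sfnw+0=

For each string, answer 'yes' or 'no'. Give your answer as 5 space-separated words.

Answer: no no yes no yes

Derivation:
String 1: 'gTcpq1D' → invalid (len=7 not mult of 4)
String 2: '+RoEcdE' → invalid (len=7 not mult of 4)
String 3: '9Hc=' → valid
String 4: 'a2QuiA=' → invalid (len=7 not mult of 4)
String 5: '7sfnw+0=' → valid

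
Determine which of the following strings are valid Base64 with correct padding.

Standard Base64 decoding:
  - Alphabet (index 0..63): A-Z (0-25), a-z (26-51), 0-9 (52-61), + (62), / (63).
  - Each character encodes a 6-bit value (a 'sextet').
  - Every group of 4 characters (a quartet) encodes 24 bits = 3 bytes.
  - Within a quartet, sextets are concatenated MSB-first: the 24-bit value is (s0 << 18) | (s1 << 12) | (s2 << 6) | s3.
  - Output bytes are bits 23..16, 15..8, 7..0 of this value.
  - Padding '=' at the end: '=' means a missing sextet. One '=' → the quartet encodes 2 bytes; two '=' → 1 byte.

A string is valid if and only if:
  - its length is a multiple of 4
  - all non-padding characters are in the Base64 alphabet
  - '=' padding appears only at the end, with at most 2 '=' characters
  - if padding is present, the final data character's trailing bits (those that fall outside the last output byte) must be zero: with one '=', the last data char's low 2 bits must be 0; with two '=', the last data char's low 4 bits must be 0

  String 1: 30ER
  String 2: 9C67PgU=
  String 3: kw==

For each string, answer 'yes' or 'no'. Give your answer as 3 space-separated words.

Answer: yes yes yes

Derivation:
String 1: '30ER' → valid
String 2: '9C67PgU=' → valid
String 3: 'kw==' → valid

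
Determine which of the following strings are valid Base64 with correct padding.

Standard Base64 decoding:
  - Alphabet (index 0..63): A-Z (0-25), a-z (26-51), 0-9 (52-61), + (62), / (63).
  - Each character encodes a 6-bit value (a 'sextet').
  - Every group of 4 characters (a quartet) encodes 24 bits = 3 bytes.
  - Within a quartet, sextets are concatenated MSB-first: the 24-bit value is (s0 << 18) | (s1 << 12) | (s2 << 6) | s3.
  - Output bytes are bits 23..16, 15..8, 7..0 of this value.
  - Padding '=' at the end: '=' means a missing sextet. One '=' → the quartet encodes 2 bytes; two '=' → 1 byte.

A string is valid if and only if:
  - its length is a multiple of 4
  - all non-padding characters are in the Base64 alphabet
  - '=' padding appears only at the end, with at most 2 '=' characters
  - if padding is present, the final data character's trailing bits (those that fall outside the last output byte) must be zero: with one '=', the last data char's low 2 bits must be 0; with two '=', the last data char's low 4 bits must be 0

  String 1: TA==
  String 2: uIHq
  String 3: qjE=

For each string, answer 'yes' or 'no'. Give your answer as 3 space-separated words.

String 1: 'TA==' → valid
String 2: 'uIHq' → valid
String 3: 'qjE=' → valid

Answer: yes yes yes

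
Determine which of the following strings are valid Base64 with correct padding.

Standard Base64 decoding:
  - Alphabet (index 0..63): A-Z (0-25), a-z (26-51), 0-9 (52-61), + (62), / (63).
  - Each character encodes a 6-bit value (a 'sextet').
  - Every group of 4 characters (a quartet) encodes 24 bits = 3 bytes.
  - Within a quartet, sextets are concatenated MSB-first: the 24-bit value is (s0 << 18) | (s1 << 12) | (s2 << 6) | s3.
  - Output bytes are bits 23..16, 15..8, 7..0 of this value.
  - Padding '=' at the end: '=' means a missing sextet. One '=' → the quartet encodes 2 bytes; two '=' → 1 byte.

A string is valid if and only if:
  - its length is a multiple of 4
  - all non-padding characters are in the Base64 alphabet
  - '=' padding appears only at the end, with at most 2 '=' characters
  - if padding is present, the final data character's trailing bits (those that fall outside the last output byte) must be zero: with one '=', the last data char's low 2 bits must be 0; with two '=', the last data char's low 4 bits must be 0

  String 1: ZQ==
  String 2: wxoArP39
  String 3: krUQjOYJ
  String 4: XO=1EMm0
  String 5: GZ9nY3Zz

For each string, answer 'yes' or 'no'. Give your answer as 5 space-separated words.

String 1: 'ZQ==' → valid
String 2: 'wxoArP39' → valid
String 3: 'krUQjOYJ' → valid
String 4: 'XO=1EMm0' → invalid (bad char(s): ['=']; '=' in middle)
String 5: 'GZ9nY3Zz' → valid

Answer: yes yes yes no yes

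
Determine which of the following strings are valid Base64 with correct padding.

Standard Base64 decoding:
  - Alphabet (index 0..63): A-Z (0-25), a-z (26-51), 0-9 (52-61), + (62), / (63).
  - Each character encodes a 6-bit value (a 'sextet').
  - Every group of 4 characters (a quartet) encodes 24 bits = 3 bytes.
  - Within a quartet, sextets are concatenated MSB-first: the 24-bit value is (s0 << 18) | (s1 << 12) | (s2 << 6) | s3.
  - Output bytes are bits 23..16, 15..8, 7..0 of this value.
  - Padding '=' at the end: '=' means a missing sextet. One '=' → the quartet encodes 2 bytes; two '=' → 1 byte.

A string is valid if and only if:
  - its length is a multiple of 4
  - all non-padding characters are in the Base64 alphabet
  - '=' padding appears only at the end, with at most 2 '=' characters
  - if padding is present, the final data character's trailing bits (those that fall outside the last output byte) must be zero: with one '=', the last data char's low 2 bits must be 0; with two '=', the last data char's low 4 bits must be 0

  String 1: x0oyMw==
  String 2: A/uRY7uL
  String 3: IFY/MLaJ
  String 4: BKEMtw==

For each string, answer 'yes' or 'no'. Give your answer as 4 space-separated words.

String 1: 'x0oyMw==' → valid
String 2: 'A/uRY7uL' → valid
String 3: 'IFY/MLaJ' → valid
String 4: 'BKEMtw==' → valid

Answer: yes yes yes yes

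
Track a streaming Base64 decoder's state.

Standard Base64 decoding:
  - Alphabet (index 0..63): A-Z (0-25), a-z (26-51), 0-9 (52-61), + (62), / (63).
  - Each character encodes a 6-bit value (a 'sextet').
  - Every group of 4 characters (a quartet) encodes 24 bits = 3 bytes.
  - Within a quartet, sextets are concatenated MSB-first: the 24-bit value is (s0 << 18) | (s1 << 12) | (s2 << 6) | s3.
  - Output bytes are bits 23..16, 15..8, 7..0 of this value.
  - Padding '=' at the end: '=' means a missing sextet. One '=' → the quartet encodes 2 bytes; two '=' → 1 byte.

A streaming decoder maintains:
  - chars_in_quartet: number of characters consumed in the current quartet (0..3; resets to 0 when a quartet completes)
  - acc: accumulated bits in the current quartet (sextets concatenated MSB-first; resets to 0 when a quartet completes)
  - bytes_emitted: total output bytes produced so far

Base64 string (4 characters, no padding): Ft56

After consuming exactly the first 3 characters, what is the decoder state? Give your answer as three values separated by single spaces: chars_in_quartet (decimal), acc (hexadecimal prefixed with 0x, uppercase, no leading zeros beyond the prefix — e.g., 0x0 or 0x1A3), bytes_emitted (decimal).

Answer: 3 0x5B79 0

Derivation:
After char 0 ('F'=5): chars_in_quartet=1 acc=0x5 bytes_emitted=0
After char 1 ('t'=45): chars_in_quartet=2 acc=0x16D bytes_emitted=0
After char 2 ('5'=57): chars_in_quartet=3 acc=0x5B79 bytes_emitted=0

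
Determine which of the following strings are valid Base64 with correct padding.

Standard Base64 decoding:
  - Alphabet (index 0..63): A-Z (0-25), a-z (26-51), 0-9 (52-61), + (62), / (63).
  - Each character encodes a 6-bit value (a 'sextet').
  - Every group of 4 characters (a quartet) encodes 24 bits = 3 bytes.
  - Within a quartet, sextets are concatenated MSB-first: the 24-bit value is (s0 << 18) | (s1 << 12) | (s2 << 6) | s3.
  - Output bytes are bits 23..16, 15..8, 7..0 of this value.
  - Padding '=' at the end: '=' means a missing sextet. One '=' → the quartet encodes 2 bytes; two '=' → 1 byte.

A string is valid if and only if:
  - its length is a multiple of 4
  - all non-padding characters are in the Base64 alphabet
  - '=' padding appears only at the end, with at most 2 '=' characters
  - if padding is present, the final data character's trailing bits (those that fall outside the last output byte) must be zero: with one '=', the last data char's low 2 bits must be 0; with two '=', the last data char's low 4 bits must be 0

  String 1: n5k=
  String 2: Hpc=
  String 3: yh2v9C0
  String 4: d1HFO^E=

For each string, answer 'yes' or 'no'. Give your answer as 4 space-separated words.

Answer: yes yes no no

Derivation:
String 1: 'n5k=' → valid
String 2: 'Hpc=' → valid
String 3: 'yh2v9C0' → invalid (len=7 not mult of 4)
String 4: 'd1HFO^E=' → invalid (bad char(s): ['^'])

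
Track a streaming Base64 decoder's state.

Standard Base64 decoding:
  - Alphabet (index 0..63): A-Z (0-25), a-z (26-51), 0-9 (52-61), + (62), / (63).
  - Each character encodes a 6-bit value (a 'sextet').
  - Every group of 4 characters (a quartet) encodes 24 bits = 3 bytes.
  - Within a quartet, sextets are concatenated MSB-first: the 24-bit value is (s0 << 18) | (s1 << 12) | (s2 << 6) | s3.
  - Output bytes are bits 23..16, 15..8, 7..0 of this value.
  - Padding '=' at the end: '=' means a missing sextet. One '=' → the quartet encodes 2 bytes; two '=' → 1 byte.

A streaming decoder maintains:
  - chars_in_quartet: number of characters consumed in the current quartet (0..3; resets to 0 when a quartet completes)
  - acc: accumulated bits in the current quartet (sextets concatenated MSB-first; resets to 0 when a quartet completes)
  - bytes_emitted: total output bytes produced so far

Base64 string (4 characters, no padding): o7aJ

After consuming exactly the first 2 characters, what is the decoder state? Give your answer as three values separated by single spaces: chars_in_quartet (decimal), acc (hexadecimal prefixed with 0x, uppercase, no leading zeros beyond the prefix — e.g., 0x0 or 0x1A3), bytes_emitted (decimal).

After char 0 ('o'=40): chars_in_quartet=1 acc=0x28 bytes_emitted=0
After char 1 ('7'=59): chars_in_quartet=2 acc=0xA3B bytes_emitted=0

Answer: 2 0xA3B 0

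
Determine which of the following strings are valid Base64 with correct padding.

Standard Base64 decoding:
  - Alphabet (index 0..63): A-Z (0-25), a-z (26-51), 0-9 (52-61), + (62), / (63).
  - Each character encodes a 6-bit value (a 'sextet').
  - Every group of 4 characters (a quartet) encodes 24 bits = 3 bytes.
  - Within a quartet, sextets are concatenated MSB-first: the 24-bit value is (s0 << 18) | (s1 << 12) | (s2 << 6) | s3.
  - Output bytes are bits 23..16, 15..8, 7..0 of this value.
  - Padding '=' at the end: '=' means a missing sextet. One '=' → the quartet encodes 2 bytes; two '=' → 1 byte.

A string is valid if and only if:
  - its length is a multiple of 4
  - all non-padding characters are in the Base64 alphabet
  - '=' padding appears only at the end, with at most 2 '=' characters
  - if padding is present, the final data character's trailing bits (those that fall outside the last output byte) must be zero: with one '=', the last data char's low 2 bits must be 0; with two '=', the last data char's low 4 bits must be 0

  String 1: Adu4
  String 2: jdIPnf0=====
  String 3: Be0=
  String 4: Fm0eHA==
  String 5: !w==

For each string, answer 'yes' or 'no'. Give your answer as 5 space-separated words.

Answer: yes no yes yes no

Derivation:
String 1: 'Adu4' → valid
String 2: 'jdIPnf0=====' → invalid (5 pad chars (max 2))
String 3: 'Be0=' → valid
String 4: 'Fm0eHA==' → valid
String 5: '!w==' → invalid (bad char(s): ['!'])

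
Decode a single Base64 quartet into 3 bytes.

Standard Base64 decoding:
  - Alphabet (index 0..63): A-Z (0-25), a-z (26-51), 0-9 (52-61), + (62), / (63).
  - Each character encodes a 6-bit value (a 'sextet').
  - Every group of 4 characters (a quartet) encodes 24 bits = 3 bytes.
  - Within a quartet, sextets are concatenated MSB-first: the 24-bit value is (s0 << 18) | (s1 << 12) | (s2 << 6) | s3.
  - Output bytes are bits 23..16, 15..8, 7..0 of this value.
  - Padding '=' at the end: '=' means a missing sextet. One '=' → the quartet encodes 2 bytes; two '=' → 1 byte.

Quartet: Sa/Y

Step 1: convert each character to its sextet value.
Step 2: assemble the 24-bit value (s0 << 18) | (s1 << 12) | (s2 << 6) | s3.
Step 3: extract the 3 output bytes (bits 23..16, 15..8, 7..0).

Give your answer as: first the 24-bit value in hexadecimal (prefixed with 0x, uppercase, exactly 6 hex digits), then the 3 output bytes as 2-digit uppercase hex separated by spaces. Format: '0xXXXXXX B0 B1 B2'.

Sextets: S=18, a=26, /=63, Y=24
24-bit: (18<<18) | (26<<12) | (63<<6) | 24
      = 0x480000 | 0x01A000 | 0x000FC0 | 0x000018
      = 0x49AFD8
Bytes: (v>>16)&0xFF=49, (v>>8)&0xFF=AF, v&0xFF=D8

Answer: 0x49AFD8 49 AF D8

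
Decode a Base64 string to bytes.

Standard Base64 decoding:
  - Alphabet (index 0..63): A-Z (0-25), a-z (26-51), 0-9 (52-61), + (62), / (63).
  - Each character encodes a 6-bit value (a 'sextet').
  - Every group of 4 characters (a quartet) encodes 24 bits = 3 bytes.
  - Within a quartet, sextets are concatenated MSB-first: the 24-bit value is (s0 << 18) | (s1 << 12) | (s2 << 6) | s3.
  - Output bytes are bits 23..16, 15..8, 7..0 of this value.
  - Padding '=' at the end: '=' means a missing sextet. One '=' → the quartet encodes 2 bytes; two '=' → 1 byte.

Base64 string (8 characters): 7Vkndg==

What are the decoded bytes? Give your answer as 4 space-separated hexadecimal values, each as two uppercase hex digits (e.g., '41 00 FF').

Answer: ED 59 27 76

Derivation:
After char 0 ('7'=59): chars_in_quartet=1 acc=0x3B bytes_emitted=0
After char 1 ('V'=21): chars_in_quartet=2 acc=0xED5 bytes_emitted=0
After char 2 ('k'=36): chars_in_quartet=3 acc=0x3B564 bytes_emitted=0
After char 3 ('n'=39): chars_in_quartet=4 acc=0xED5927 -> emit ED 59 27, reset; bytes_emitted=3
After char 4 ('d'=29): chars_in_quartet=1 acc=0x1D bytes_emitted=3
After char 5 ('g'=32): chars_in_quartet=2 acc=0x760 bytes_emitted=3
Padding '==': partial quartet acc=0x760 -> emit 76; bytes_emitted=4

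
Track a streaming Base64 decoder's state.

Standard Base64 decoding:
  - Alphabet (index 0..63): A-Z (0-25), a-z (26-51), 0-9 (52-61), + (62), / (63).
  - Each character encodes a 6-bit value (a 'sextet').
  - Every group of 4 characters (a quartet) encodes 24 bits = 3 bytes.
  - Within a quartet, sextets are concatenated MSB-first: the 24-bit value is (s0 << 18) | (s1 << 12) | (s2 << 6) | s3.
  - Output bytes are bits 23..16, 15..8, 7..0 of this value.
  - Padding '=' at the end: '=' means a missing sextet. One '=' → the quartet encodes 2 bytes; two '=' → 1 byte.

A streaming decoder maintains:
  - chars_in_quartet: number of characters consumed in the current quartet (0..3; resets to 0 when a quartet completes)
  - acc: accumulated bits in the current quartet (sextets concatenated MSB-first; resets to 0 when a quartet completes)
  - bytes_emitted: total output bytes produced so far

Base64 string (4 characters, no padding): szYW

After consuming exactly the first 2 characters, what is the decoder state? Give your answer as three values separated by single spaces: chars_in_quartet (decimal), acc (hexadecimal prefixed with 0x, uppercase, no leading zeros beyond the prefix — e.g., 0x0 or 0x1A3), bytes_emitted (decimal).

After char 0 ('s'=44): chars_in_quartet=1 acc=0x2C bytes_emitted=0
After char 1 ('z'=51): chars_in_quartet=2 acc=0xB33 bytes_emitted=0

Answer: 2 0xB33 0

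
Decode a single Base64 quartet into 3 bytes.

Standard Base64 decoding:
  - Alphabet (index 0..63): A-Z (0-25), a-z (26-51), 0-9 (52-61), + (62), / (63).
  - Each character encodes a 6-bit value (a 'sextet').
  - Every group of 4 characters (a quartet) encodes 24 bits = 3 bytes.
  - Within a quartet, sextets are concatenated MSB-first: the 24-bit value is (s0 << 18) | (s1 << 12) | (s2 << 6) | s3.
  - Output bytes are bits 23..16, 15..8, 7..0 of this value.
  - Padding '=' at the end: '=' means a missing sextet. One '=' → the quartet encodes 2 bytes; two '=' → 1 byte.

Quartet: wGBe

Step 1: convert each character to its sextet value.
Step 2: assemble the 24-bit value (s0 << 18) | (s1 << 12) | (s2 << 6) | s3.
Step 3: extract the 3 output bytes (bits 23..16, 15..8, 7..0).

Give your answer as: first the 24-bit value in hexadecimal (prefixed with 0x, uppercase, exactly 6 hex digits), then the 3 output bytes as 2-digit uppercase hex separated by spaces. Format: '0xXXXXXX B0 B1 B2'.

Sextets: w=48, G=6, B=1, e=30
24-bit: (48<<18) | (6<<12) | (1<<6) | 30
      = 0xC00000 | 0x006000 | 0x000040 | 0x00001E
      = 0xC0605E
Bytes: (v>>16)&0xFF=C0, (v>>8)&0xFF=60, v&0xFF=5E

Answer: 0xC0605E C0 60 5E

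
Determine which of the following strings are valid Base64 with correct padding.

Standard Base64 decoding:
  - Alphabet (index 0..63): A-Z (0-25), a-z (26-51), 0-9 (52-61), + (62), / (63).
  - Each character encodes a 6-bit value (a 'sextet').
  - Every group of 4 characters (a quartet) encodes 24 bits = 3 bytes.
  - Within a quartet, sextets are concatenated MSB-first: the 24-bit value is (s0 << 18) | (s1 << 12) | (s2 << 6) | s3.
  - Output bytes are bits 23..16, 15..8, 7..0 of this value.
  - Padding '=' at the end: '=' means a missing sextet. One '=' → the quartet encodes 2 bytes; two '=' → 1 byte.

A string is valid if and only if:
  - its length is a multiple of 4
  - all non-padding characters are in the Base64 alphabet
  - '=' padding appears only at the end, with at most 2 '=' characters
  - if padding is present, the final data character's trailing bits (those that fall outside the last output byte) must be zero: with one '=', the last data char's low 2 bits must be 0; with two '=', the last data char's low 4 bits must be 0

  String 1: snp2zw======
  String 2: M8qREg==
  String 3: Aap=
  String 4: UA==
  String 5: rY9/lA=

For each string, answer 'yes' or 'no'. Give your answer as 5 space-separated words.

String 1: 'snp2zw======' → invalid (6 pad chars (max 2))
String 2: 'M8qREg==' → valid
String 3: 'Aap=' → invalid (bad trailing bits)
String 4: 'UA==' → valid
String 5: 'rY9/lA=' → invalid (len=7 not mult of 4)

Answer: no yes no yes no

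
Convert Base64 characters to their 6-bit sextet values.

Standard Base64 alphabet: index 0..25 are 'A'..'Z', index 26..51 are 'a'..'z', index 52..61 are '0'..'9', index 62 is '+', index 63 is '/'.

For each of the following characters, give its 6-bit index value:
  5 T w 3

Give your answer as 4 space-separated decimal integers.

'5': 0..9 range, 52 + ord('5') − ord('0') = 57
'T': A..Z range, ord('T') − ord('A') = 19
'w': a..z range, 26 + ord('w') − ord('a') = 48
'3': 0..9 range, 52 + ord('3') − ord('0') = 55

Answer: 57 19 48 55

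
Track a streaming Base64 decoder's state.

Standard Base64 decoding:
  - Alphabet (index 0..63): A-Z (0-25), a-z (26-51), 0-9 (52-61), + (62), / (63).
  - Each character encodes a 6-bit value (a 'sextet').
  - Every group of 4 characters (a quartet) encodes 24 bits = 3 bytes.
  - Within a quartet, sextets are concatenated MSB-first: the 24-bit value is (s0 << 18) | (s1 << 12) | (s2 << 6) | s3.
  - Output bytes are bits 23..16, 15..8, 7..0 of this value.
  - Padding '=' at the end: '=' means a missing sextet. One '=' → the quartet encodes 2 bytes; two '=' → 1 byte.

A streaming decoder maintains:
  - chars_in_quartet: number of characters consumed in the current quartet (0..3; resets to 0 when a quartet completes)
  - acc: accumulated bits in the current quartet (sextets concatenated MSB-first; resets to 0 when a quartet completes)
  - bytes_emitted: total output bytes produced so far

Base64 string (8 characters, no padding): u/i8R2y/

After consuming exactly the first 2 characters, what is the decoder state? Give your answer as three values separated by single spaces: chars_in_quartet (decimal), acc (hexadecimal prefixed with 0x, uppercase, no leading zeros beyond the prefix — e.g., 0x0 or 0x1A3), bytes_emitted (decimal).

Answer: 2 0xBBF 0

Derivation:
After char 0 ('u'=46): chars_in_quartet=1 acc=0x2E bytes_emitted=0
After char 1 ('/'=63): chars_in_quartet=2 acc=0xBBF bytes_emitted=0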